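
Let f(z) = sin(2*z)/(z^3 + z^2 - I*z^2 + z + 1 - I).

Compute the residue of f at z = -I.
Write f(z) = P(z)/Q(z) with P(z) = sin(2*z) and Q(z) = z^3 + z^2 - I*z^2 + z + 1 - I.
The denominator factors as Q(z) = (z + 1 - I)*(z - I)*(z + I), so z = -I is a simple zero of Q and P is analytic there; z = -I is therefore a simple pole and
  Res(f, z₀) = P(z₀)/Q'(z₀).

Q'(z) = 3*z^2 + 2*z - 2*I*z + 1, so Q'(-I) = -4 - 2*I.
P(-I) = -I*sinh(2).

Res(f, -I) = (-I*sinh(2))/(-4 - 2*I) = (1/10 + I/5)*sinh(2)

Final answer: (1/10 + I/5)*sinh(2)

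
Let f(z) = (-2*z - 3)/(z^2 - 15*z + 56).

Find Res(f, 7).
Write f(z) = P(z)/Q(z) with P(z) = -2*z - 3 and Q(z) = z^2 - 15*z + 56.
The denominator factors as Q(z) = (z - 7)*(z - 8), so z = 7 is a simple zero of Q and P is analytic there; z = 7 is therefore a simple pole and
  Res(f, z₀) = P(z₀)/Q'(z₀).

Q'(z) = 2*z - 15, so Q'(7) = -1.
P(7) = -17.

Res(f, 7) = (-17)/(-1) = 17

Final answer: 17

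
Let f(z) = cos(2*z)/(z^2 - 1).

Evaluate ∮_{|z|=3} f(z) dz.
By the residue theorem, ∮_C f(z) dz = 2πi · (sum of the residues of f at the poles inside |z| = 3).

The denominator factors as (z - 1)*(z + 1), so the singularities of f are simple poles at z = 1, z = -1.
  |1|² = 1 < 9 = 3², so this pole is inside the contour.
  |-1|² = 1 < 9 = 3², so this pole is inside the contour.

With P(z) = cos(2*z) and Q(z) = z^2 - 1, each pole is simple, so Res(f, z₀) = P(z₀)/Q'(z₀) with Q'(z) = 2*z.
  Res(f, 1) = P(1)/Q'(1) = (cos(2))/(2) = cos(2)/2
  Res(f, -1) = P(-1)/Q'(-1) = (cos(2))/(-2) = -cos(2)/2

Sum of residues inside C: 0
∮_C f(z) dz = 2πi · (0) = 0

Final answer: 0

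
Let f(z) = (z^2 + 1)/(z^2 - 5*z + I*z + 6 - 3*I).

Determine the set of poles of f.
{2 - I, 3}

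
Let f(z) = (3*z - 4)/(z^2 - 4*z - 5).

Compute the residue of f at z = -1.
Write f(z) = P(z)/Q(z) with P(z) = 3*z - 4 and Q(z) = z^2 - 4*z - 5.
The denominator factors as Q(z) = (z - 5)*(z + 1), so z = -1 is a simple zero of Q and P is analytic there; z = -1 is therefore a simple pole and
  Res(f, z₀) = P(z₀)/Q'(z₀).

Q'(z) = 2*z - 4, so Q'(-1) = -6.
P(-1) = -7.

Res(f, -1) = (-7)/(-6) = 7/6

Final answer: 7/6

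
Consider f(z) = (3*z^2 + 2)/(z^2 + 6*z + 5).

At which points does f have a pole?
The singularities of f are the zeros of the denominator. Factoring,
  z^2 + 6*z + 5 = (z + 1)*(z + 5)
so the candidates are z = -1, z = -5.

Check the numerator P(z) = 3*z^2 + 2 at each one:
  P(-1) = 5 ≠ 0, so z = -1 is a (simple) pole.
  P(-5) = 77 ≠ 0, so z = -5 is a (simple) pole.

Poles of f: {-5, -1}

Final answer: {-5, -1}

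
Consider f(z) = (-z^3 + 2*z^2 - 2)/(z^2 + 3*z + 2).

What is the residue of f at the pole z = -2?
-14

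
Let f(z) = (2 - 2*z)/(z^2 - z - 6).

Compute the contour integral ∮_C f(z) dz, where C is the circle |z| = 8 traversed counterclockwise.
By the residue theorem, ∮_C f(z) dz = 2πi · (sum of the residues of f at the poles inside |z| = 8).

The denominator factors as (z + 2)*(z - 3), so the singularities of f are simple poles at z = -2, z = 3.
  |-2|² = 4 < 64 = 8², so this pole is inside the contour.
  |3|² = 9 < 64 = 8², so this pole is inside the contour.

With P(z) = 2 - 2*z and Q(z) = z^2 - z - 6, each pole is simple, so Res(f, z₀) = P(z₀)/Q'(z₀) with Q'(z) = 2*z - 1.
  Res(f, -2) = P(-2)/Q'(-2) = (6)/(-5) = -6/5
  Res(f, 3) = P(3)/Q'(3) = (-4)/(5) = -4/5

Sum of residues inside C: -2
∮_C f(z) dz = 2πi · (-2) = -4*I*pi

Final answer: -4*I*pi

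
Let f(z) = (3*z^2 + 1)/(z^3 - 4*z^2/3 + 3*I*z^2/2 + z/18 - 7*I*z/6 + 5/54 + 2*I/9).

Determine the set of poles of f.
{1/3 - I/2, 1/3, 2/3 - I}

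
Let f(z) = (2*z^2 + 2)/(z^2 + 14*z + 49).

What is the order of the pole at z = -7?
2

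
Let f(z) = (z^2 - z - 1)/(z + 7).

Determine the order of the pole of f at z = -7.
Factor the denominator:
  z + 7 = (z + 7)

The numerator P(z) = z^2 - z - 1 has P(-7) = 55 ≠ 0, so no factor of (z + 7) cancels.
Near z = -7 we can therefore write f(z) = g(z)/(z + 7) with g analytic at -7 and g(-7) ≠ 0 (g is just the numerator).

Hence z = -7 is a pole of order 1.

Final answer: 1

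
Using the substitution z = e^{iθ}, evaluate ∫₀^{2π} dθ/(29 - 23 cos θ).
sqrt(78)*pi/78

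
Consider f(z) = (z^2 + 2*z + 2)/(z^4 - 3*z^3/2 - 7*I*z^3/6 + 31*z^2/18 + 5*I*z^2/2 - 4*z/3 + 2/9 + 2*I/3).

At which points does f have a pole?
{-2*I/3, I/3, 2*I, 3/2 - I/2}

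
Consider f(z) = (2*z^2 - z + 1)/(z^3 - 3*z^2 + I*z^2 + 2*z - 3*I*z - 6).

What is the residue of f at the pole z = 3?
Write f(z) = P(z)/Q(z) with P(z) = 2*z^2 - z + 1 and Q(z) = z^3 - 3*z^2 + I*z^2 + 2*z - 3*I*z - 6.
The denominator factors as Q(z) = (z + 2*I)*(z - 3)*(z - I), so z = 3 is a simple zero of Q and P is analytic there; z = 3 is therefore a simple pole and
  Res(f, z₀) = P(z₀)/Q'(z₀).

Q'(z) = 3*z^2 - 6*z + 2*I*z + 2 - 3*I, so Q'(3) = 11 + 3*I.
P(3) = 16.

Res(f, 3) = (16)/(11 + 3*I) = 88/65 - 24*I/65

Final answer: 88/65 - 24*I/65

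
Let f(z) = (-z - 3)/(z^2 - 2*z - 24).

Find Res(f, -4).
Write f(z) = P(z)/Q(z) with P(z) = -z - 3 and Q(z) = z^2 - 2*z - 24.
The denominator factors as Q(z) = (z - 6)*(z + 4), so z = -4 is a simple zero of Q and P is analytic there; z = -4 is therefore a simple pole and
  Res(f, z₀) = P(z₀)/Q'(z₀).

Q'(z) = 2*z - 2, so Q'(-4) = -10.
P(-4) = 1.

Res(f, -4) = (1)/(-10) = -1/10

Final answer: -1/10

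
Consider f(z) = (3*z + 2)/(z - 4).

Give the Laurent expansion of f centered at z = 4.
Put w = z - (4), i.e. z = w + 4. The denominator is w, so it suffices to rewrite the numerator in powers of w.

P(z) = 3*z + 2
P(w + 4) = 14 + 3*w

Dividing each term by w:
  f = 14/w + 3

Substituting back w = z - 4:
  f(z) = 14/(z - 4) + 3

The series is finite because the numerator is a polynomial; the negative powers form the principal part, and the coefficient of 1/(z - 4) gives Res(f, 4) = 14.

Final answer: 14/(z - 4) + 3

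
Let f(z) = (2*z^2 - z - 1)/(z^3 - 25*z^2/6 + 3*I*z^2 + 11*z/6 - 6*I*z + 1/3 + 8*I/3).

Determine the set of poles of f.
The singularities of f are the zeros of the denominator. Factoring,
  z^3 - 25*z^2/6 + 3*I*z^2 + 11*z/6 - 6*I*z + 1/3 + 8*I/3 = (z - 1/2 + I)*(z - 3 + 2*I)*(z - 2/3)
so the candidates are z = 1/2 - I, z = 3 - 2*I, z = 2/3.

Check the numerator P(z) = 2*z^2 - z - 1 at each one:
  P(1/2 - I) = -3 - I ≠ 0, so z = 1/2 - I is a (simple) pole.
  P(3 - 2*I) = 6 - 22*I ≠ 0, so z = 3 - 2*I is a (simple) pole.
  P(2/3) = -7/9 ≠ 0, so z = 2/3 is a (simple) pole.

Poles of f: {1/2 - I, 2/3, 3 - 2*I}

Final answer: {1/2 - I, 2/3, 3 - 2*I}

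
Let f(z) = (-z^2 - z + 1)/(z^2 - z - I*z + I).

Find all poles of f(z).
The singularities of f are the zeros of the denominator. Factoring,
  z^2 - z - I*z + I = (z - 1)*(z - I)
so the candidates are z = 1, z = I.

Check the numerator P(z) = -z^2 - z + 1 at each one:
  P(1) = -1 ≠ 0, so z = 1 is a (simple) pole.
  P(I) = 2 - I ≠ 0, so z = I is a (simple) pole.

Poles of f: {I, 1}

Final answer: {I, 1}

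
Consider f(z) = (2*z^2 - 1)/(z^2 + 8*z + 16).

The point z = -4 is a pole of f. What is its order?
Factor the denominator:
  z^2 + 8*z + 16 = (z + 4)^2

The numerator P(z) = 2*z^2 - 1 has P(-4) = 31 ≠ 0, so no factor of (z + 4) cancels.
Near z = -4 we can therefore write f(z) = g(z)/(z + 4)^2 with g analytic at -4 and g(-4) ≠ 0 (g is just the numerator).

Hence z = -4 is a pole of order 2.

Final answer: 2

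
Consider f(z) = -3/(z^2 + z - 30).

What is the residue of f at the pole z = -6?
3/11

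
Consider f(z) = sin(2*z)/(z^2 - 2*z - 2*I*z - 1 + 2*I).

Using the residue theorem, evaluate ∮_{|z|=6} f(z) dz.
By the residue theorem, ∮_C f(z) dz = 2πi · (sum of the residues of f at the poles inside |z| = 6).

The denominator factors as (z - 2 - I)*(z - I), so the singularities of f are simple poles at z = 2 + I, z = I.
  |2 + I|² = 5 < 36 = 6², so this pole is inside the contour.
  |I|² = 1 < 36 = 6², so this pole is inside the contour.

With P(z) = sin(2*z) and Q(z) = z^2 - 2*z - 2*I*z - 1 + 2*I, each pole is simple, so Res(f, z₀) = P(z₀)/Q'(z₀) with Q'(z) = 2*z - 2 - 2*I.
  Res(f, 2 + I) = P(2 + I)/Q'(2 + I) = (sin(4 + 2*I))/(2) = sin(4 + 2*I)/2
  Res(f, I) = P(I)/Q'(I) = (I*sinh(2))/(-2) = -I*sinh(2)/2

Sum of residues inside C: -I*sinh(2)/2 + sin(4 + 2*I)/2
∮_C f(z) dz = 2πi · (-I*sinh(2)/2 + sin(4 + 2*I)/2) = pi*sinh(2) + I*pi*sin(4 + 2*I)

Final answer: pi*sinh(2) + I*pi*sin(4 + 2*I)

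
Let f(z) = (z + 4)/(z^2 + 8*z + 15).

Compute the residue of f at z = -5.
1/2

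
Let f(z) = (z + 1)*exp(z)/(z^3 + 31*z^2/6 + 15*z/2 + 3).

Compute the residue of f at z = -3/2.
2*exp(-3/2)/5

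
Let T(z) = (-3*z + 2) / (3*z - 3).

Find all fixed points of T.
{-sqrt(6)/3, sqrt(6)/3}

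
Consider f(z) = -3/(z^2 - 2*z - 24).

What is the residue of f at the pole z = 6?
Write f(z) = P(z)/Q(z) with P(z) = -3 and Q(z) = z^2 - 2*z - 24.
The denominator factors as Q(z) = (z + 4)*(z - 6), so z = 6 is a simple zero of Q and P is analytic there; z = 6 is therefore a simple pole and
  Res(f, z₀) = P(z₀)/Q'(z₀).

Q'(z) = 2*z - 2, so Q'(6) = 10.
P(6) = -3.

Res(f, 6) = (-3)/(10) = -3/10

Final answer: -3/10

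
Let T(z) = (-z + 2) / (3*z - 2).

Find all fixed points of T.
{-2/3, 1}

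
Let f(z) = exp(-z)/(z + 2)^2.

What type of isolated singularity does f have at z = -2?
Write f(z) = g(z)/(z + 2)^2 with g(z) = exp(-z).
g is entire and g(-2) = exp(2) ≠ 0, so no factor of (z + 2) cancels: the Laurent expansion of f about z = -2 starts at the power -2, i.e. lim_{z→z₀} (z - z₀)^2 f(z) = exp(2) is finite and nonzero.
So z = -2 is a pole of order 2.

Final answer: pole of order 2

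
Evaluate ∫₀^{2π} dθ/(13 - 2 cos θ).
Call the integral J. The integrand is 2π-periodic and we integrate over a full period, so shifting θ does not change the value (θ → θ + π flips the sign of the trig term). Hence
  J = ∫₀^{2π} dθ/(13 + 2 cos θ).
Put z = e^{iθ}: then cos θ = (z + 1/z)/2, dθ = dz/(iz), and z runs once counterclockwise around |z| = 1:
  J = ∮_{|z|=1} 1/(13 + 2*(z + 1/z)/2) · dz/(iz) = (2/i) ∮_{|z|=1} dz/(2*z^2 + 26*z + 2).
The roots of 2*z^2 + 26*z + 2 are z = (-13 ± sqrt(13^2 - 2^2))/2, with sqrt(165) = sqrt(165); their product is 1, so only z₊ = -13/2 + sqrt(165)/2 lies inside the unit circle (z₋ = -13/2 - sqrt(165)/2 lies outside).
z₊ is a simple zero of q(z) = 2*z^2 + 26*z + 2, so Res(1/q, z₊) = 1/q'(z₊) with q'(z) = 4*z + 26; and q'(z₊) = 2*(z₊ - z₋) = 2*sqrt(165).
Therefore J = (2/i) · 2πi · 1/(2*sqrt(165)) = 2*pi/(sqrt(165)) = 2*sqrt(165)*pi/165

Final answer: 2*sqrt(165)*pi/165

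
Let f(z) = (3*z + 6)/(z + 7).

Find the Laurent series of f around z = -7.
Put w = z - (-7), i.e. z = w - 7. The denominator is w, so it suffices to rewrite the numerator in powers of w.

P(z) = 3*z + 6
P(w - 7) = -15 + 3*w

Dividing each term by w:
  f = -15/w + 3

Substituting back w = z + 7:
  f(z) = -15/(z + 7) + 3

The series is finite because the numerator is a polynomial; the negative powers form the principal part, and the coefficient of 1/(z + 7) gives Res(f, -7) = -15.

Final answer: -15/(z + 7) + 3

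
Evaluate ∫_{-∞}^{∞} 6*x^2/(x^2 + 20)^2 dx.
Let f(z) = 6*z^2/(z^2 + 20)^2. The denominator has no real zeros and deg Q - deg P = 2 ≥ 2, so the integral of f over the upper semicircle |z| = R tends to 0 as R → ∞. Closing the contour in the upper half-plane,
  ∫_{-∞}^{∞} f(x) dx = 2πi · Σ Res(f, z_k)  over the poles with Im z_k > 0.

Zeros of the denominator: z^2 + 20 = 0 gives z = ±2*sqrt(5)*I.
Upper half-plane: z = 2*sqrt(5)*I (a pole of order 2).

Write f(z) = g(z)/(z - 2*sqrt(5)*I)^2 with g(z) = 6*z^2/(z + 2*sqrt(5)*I)^2. For a double pole, Res(f, z₀) = g'(z₀):
  g'(z) = 24*sqrt(5)*I*z/(z + 2*sqrt(5)*I)^3
  Res(f, 2*sqrt(5)*I) = g'(2*sqrt(5)*I) = -3*sqrt(5)*I/20

∫_{-∞}^{∞} f(x) dx = 2πi · (-3*sqrt(5)*I/20) = 3*sqrt(5)*pi/10

Final answer: 3*sqrt(5)*pi/10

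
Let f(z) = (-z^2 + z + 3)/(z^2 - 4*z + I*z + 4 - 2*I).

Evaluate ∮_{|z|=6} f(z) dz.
By the residue theorem, ∮_C f(z) dz = 2πi · (sum of the residues of f at the poles inside |z| = 6).

The denominator factors as (z - 2 + I)*(z - 2), so the singularities of f are simple poles at z = 2 - I, z = 2.
  |2 - I|² = 5 < 36 = 6², so this pole is inside the contour.
  |2|² = 4 < 36 = 6², so this pole is inside the contour.

With P(z) = -z^2 + z + 3 and Q(z) = z^2 - 4*z + I*z + 4 - 2*I, each pole is simple, so Res(f, z₀) = P(z₀)/Q'(z₀) with Q'(z) = 2*z - 4 + I.
  Res(f, 2 - I) = P(2 - I)/Q'(2 - I) = (2 + 3*I)/(-I) = -3 + 2*I
  Res(f, 2) = P(2)/Q'(2) = (1)/(I) = -I

Sum of residues inside C: -3 + I
∮_C f(z) dz = 2πi · (-3 + I) = pi*(-2 - 6*I)

Final answer: pi*(-2 - 6*I)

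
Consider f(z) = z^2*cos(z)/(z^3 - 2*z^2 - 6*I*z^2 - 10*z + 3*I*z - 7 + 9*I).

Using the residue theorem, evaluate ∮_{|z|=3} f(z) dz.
By the residue theorem, ∮_C f(z) dz = 2πi · (sum of the residues of f at the poles inside |z| = 3).

The denominator factors as (z - 2 - 3*I)*(z + 1)*(z - 1 - 3*I), so the singularities of f are simple poles at z = 2 + 3*I, z = -1, z = 1 + 3*I.
  |2 + 3*I|² = 13 > 9 = 3², so this pole is outside the contour.
  |-1|² = 1 < 9 = 3², so this pole is inside the contour.
  |1 + 3*I|² = 10 > 9 = 3², so this pole is outside the contour.

With P(z) = z^2*cos(z) and Q(z) = z^3 - 2*z^2 - 6*I*z^2 - 10*z + 3*I*z - 7 + 9*I, each pole is simple, so Res(f, z₀) = P(z₀)/Q'(z₀) with Q'(z) = 3*z^2 - 4*z - 12*I*z - 10 + 3*I.
  Res(f, -1) = P(-1)/Q'(-1) = (cos(1))/(-3 + 15*I) = (-1/78 - 5*I/78)*cos(1)

∮_C f(z) dz = 2πi · ((-1/78 - 5*I/78)*cos(1)) = pi*(5/39 - I/39)*cos(1)

Final answer: pi*(5/39 - I/39)*cos(1)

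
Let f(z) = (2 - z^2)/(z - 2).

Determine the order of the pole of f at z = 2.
Factor the denominator:
  z - 2 = (z - 2)

The numerator P(z) = 2 - z^2 has P(2) = -2 ≠ 0, so no factor of (z - 2) cancels.
Near z = 2 we can therefore write f(z) = g(z)/(z - 2) with g analytic at 2 and g(2) ≠ 0 (g is just the numerator).

Hence z = 2 is a pole of order 1.

Final answer: 1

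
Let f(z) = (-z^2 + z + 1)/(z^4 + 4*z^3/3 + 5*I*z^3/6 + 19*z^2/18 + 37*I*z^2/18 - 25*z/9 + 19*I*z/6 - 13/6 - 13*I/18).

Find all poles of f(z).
The singularities of f are the zeros of the denominator. Factoring,
  z^4 + 4*z^3/3 + 5*I*z^3/6 + 19*z^2/18 + 37*I*z^2/18 - 25*z/9 + 19*I*z/6 - 13/6 - 13*I/18 = (z + 1 - 3*I/2)*(z - 1 + 2*I/3)*(z + 1/3 + 2*I/3)*(z + 1 + I)
so the candidates are z = -1 + 3*I/2, z = 1 - 2*I/3, z = -1/3 - 2*I/3, z = -1 - I.

Check the numerator P(z) = -z^2 + z + 1 at each one:
  P(-1 + 3*I/2) = 5/4 + 9*I/2 ≠ 0, so z = -1 + 3*I/2 is a (simple) pole.
  P(1 - 2*I/3) = 13/9 + 2*I/3 ≠ 0, so z = 1 - 2*I/3 is a (simple) pole.
  P(-1/3 - 2*I/3) = 1 - 10*I/9 ≠ 0, so z = -1/3 - 2*I/3 is a (simple) pole.
  P(-1 - I) = -3*I ≠ 0, so z = -1 - I is a (simple) pole.

Poles of f: {-1 - I, -1 + 3*I/2, -1/3 - 2*I/3, 1 - 2*I/3}

Final answer: {-1 - I, -1 + 3*I/2, -1/3 - 2*I/3, 1 - 2*I/3}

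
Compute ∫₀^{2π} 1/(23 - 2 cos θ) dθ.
Call the integral J. The integrand is 2π-periodic and we integrate over a full period, so shifting θ does not change the value (θ → θ + π flips the sign of the trig term). Hence
  J = ∫₀^{2π} dθ/(23 + 2 cos θ).
Put z = e^{iθ}: then cos θ = (z + 1/z)/2, dθ = dz/(iz), and z runs once counterclockwise around |z| = 1:
  J = ∮_{|z|=1} 1/(23 + 2*(z + 1/z)/2) · dz/(iz) = (2/i) ∮_{|z|=1} dz/(2*z^2 + 46*z + 2).
The roots of 2*z^2 + 46*z + 2 are z = (-23 ± sqrt(23^2 - 2^2))/2, with sqrt(525) = 5*sqrt(21); their product is 1, so only z₊ = -23/2 + 5*sqrt(21)/2 lies inside the unit circle (z₋ = -23/2 - 5*sqrt(21)/2 lies outside).
z₊ is a simple zero of q(z) = 2*z^2 + 46*z + 2, so Res(1/q, z₊) = 1/q'(z₊) with q'(z) = 4*z + 46; and q'(z₊) = 2*(z₊ - z₋) = 10*sqrt(21).
Therefore J = (2/i) · 2πi · 1/(10*sqrt(21)) = 2*pi/(5*sqrt(21)) = 2*sqrt(21)*pi/105

Final answer: 2*sqrt(21)*pi/105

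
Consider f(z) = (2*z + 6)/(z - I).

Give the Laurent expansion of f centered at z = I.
Put w = z - (I), i.e. z = w + I. The denominator is w, so it suffices to rewrite the numerator in powers of w.

P(z) = 2*z + 6
P(w + I) = 6 + 2*I + 2*w

Dividing each term by w:
  f = (6 + 2*I)/w + 2

Substituting back w = z - I:
  f(z) = (6 + 2*I)/(z - I) + 2

The series is finite because the numerator is a polynomial; the negative powers form the principal part, and the coefficient of 1/(z - I) gives Res(f, I) = 6 + 2*I.

Final answer: (6 + 2*I)/(z - I) + 2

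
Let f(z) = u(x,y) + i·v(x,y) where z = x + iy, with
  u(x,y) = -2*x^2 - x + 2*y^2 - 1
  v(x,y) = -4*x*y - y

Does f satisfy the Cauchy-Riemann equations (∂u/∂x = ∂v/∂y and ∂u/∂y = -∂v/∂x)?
∂u/∂x = -4*x - 1
∂v/∂y = -4*x - 1
∂u/∂y = 4*y
∂v/∂x = -4*y
∂u/∂x = ∂v/∂y and ∂u/∂y = -∂v/∂x hold identically; f is analytic.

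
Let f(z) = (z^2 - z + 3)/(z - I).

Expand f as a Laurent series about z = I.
Put w = z - (I), i.e. z = w + I. The denominator is w, so it suffices to rewrite the numerator in powers of w.

P(z) = z^2 - z + 3
P(w + I) = 2 - I + (-1 + 2*I)*w + w^2

Dividing each term by w:
  f = (2 - I)/w - 1 + 2*I + w

Substituting back w = z - I:
  f(z) = (2 - I)/(z - I) - 1 + 2*I + (z - I)

The series is finite because the numerator is a polynomial; the negative powers form the principal part, and the coefficient of 1/(z - I) gives Res(f, I) = 2 - I.

Final answer: (2 - I)/(z - I) - 1 + 2*I + (z - I)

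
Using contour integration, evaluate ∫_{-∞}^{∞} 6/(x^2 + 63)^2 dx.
Let f(z) = 6/(z^2 + 63)^2. The denominator has no real zeros and deg Q - deg P = 4 ≥ 2, so the integral of f over the upper semicircle |z| = R tends to 0 as R → ∞. Closing the contour in the upper half-plane,
  ∫_{-∞}^{∞} f(x) dx = 2πi · Σ Res(f, z_k)  over the poles with Im z_k > 0.

Zeros of the denominator: z^2 + 63 = 0 gives z = ±3*sqrt(7)*I.
Upper half-plane: z = 3*sqrt(7)*I (a pole of order 2).

Write f(z) = g(z)/(z - 3*sqrt(7)*I)^2 with g(z) = 6/(z + 3*sqrt(7)*I)^2. For a double pole, Res(f, z₀) = g'(z₀):
  g'(z) = -12/(z + 3*sqrt(7)*I)^3
  Res(f, 3*sqrt(7)*I) = g'(3*sqrt(7)*I) = -sqrt(7)*I/882

∫_{-∞}^{∞} f(x) dx = 2πi · (-sqrt(7)*I/882) = sqrt(7)*pi/441

Final answer: sqrt(7)*pi/441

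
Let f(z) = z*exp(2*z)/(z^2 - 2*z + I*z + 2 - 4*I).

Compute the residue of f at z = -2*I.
Write f(z) = P(z)/Q(z) with P(z) = z*exp(2*z) and Q(z) = z^2 - 2*z + I*z + 2 - 4*I.
The denominator factors as Q(z) = (z + 2*I)*(z - 2 - I), so z = -2*I is a simple zero of Q and P is analytic there; z = -2*I is therefore a simple pole and
  Res(f, z₀) = P(z₀)/Q'(z₀).

Q'(z) = 2*z - 2 + I, so Q'(-2*I) = -2 - 3*I.
P(-2*I) = -2*I*exp(-4*I).

Res(f, -2*I) = (-2*I*exp(-4*I))/(-2 - 3*I) = (6/13 + 4*I/13)*exp(-4*I)

Final answer: (6/13 + 4*I/13)*exp(-4*I)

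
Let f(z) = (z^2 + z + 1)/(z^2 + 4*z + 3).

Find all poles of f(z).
The singularities of f are the zeros of the denominator. Factoring,
  z^2 + 4*z + 3 = (z + 3)*(z + 1)
so the candidates are z = -3, z = -1.

Check the numerator P(z) = z^2 + z + 1 at each one:
  P(-3) = 7 ≠ 0, so z = -3 is a (simple) pole.
  P(-1) = 1 ≠ 0, so z = -1 is a (simple) pole.

Poles of f: {-3, -1}

Final answer: {-3, -1}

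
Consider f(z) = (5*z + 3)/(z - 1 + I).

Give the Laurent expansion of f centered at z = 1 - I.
Put w = z - (1 - I), i.e. z = w + 1 - I. The denominator is w, so it suffices to rewrite the numerator in powers of w.

P(z) = 5*z + 3
P(w + 1 - I) = 8 - 5*I + 5*w

Dividing each term by w:
  f = (8 - 5*I)/w + 5

Substituting back w = z - 1 + I:
  f(z) = (8 - 5*I)/(z - 1 + I) + 5

The series is finite because the numerator is a polynomial; the negative powers form the principal part, and the coefficient of 1/(z - 1 + I) gives Res(f, 1 - I) = 8 - 5*I.

Final answer: (8 - 5*I)/(z - 1 + I) + 5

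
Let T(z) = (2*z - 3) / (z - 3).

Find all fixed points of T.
{5/2 - sqrt(13)/2, sqrt(13)/2 + 5/2}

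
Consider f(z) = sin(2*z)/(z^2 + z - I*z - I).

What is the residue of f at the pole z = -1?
Write f(z) = P(z)/Q(z) with P(z) = sin(2*z) and Q(z) = z^2 + z - I*z - I.
The denominator factors as Q(z) = (z - I)*(z + 1), so z = -1 is a simple zero of Q and P is analytic there; z = -1 is therefore a simple pole and
  Res(f, z₀) = P(z₀)/Q'(z₀).

Q'(z) = 2*z + 1 - I, so Q'(-1) = -1 - I.
P(-1) = -sin(2).

Res(f, -1) = (-sin(2))/(-1 - I) = (1/2 - I/2)*sin(2)

Final answer: (1/2 - I/2)*sin(2)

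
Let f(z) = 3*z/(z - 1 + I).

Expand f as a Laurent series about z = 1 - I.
Put w = z - (1 - I), i.e. z = w + 1 - I. The denominator is w, so it suffices to rewrite the numerator in powers of w.

P(z) = 3*z
P(w + 1 - I) = 3 - 3*I + 3*w

Dividing each term by w:
  f = (3 - 3*I)/w + 3

Substituting back w = z - 1 + I:
  f(z) = (3 - 3*I)/(z - 1 + I) + 3

The series is finite because the numerator is a polynomial; the negative powers form the principal part, and the coefficient of 1/(z - 1 + I) gives Res(f, 1 - I) = 3 - 3*I.

Final answer: (3 - 3*I)/(z - 1 + I) + 3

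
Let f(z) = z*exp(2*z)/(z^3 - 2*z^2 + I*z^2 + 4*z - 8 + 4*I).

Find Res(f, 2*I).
Write f(z) = P(z)/Q(z) with P(z) = z*exp(2*z) and Q(z) = z^3 - 2*z^2 + I*z^2 + 4*z - 8 + 4*I.
The denominator factors as Q(z) = (z - 2*I)*(z + 2*I)*(z - 2 + I), so z = 2*I is a simple zero of Q and P is analytic there; z = 2*I is therefore a simple pole and
  Res(f, z₀) = P(z₀)/Q'(z₀).

Q'(z) = 3*z^2 - 4*z + 2*I*z + 4, so Q'(2*I) = -12 - 8*I.
P(2*I) = 2*I*exp(4*I).

Res(f, 2*I) = (2*I*exp(4*I))/(-12 - 8*I) = (-1/13 - 3*I/26)*exp(4*I)

Final answer: (-1/13 - 3*I/26)*exp(4*I)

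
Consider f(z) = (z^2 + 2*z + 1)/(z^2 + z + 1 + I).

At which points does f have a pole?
{-1 + I, -I}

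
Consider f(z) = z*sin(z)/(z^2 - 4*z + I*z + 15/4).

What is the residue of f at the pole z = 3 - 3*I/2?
Write f(z) = P(z)/Q(z) with P(z) = z*sin(z) and Q(z) = z^2 - 4*z + I*z + 15/4.
The denominator factors as Q(z) = (z - 1 - I/2)*(z - 3 + 3*I/2), so z = 3 - 3*I/2 is a simple zero of Q and P is analytic there; z = 3 - 3*I/2 is therefore a simple pole and
  Res(f, z₀) = P(z₀)/Q'(z₀).

Q'(z) = 2*z - 4 + I, so Q'(3 - 3*I/2) = 2 - 2*I.
P(3 - 3*I/2) = (3 - 3*I/2)*sin(3 - 3*I/2).

Res(f, 3 - 3*I/2) = ((3 - 3*I/2)*sin(3 - 3*I/2))/(2 - 2*I) = (9/8 + 3*I/8)*sin(3 - 3*I/2)

Final answer: (9/8 + 3*I/8)*sin(3 - 3*I/2)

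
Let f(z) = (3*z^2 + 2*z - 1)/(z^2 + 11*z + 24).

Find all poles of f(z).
The singularities of f are the zeros of the denominator. Factoring,
  z^2 + 11*z + 24 = (z + 3)*(z + 8)
so the candidates are z = -3, z = -8.

Check the numerator P(z) = 3*z^2 + 2*z - 1 at each one:
  P(-3) = 20 ≠ 0, so z = -3 is a (simple) pole.
  P(-8) = 175 ≠ 0, so z = -8 is a (simple) pole.

Poles of f: {-8, -3}

Final answer: {-8, -3}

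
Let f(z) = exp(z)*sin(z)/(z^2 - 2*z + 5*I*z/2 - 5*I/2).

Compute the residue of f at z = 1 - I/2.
Write f(z) = P(z)/Q(z) with P(z) = exp(z)*sin(z) and Q(z) = z^2 - 2*z + 5*I*z/2 - 5*I/2.
The denominator factors as Q(z) = (z - 1 + I/2)*(z - 1 + 2*I), so z = 1 - I/2 is a simple zero of Q and P is analytic there; z = 1 - I/2 is therefore a simple pole and
  Res(f, z₀) = P(z₀)/Q'(z₀).

Q'(z) = 2*z - 2 + 5*I/2, so Q'(1 - I/2) = 3*I/2.
P(1 - I/2) = exp(1 - I/2)*sin(1 - I/2).

Res(f, 1 - I/2) = (exp(1 - I/2)*sin(1 - I/2))/(3*I/2) = -2*I*exp(1 - I/2)*sin(1 - I/2)/3

Final answer: -2*I*exp(1 - I/2)*sin(1 - I/2)/3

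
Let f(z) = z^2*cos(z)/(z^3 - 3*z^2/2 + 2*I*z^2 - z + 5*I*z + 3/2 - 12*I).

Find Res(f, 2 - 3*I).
Write f(z) = P(z)/Q(z) with P(z) = z^2*cos(z) and Q(z) = z^3 - 3*z^2/2 + 2*I*z^2 - z + 5*I*z + 3/2 - 12*I.
The denominator factors as Q(z) = (z - 2 + 3*I)*(z + 2 - I)*(z - 3/2), so z = 2 - 3*I is a simple zero of Q and P is analytic there; z = 2 - 3*I is therefore a simple pole and
  Res(f, z₀) = P(z₀)/Q'(z₀).

Q'(z) = 3*z^2 - 3*z + 4*I*z - 1 + 5*I, so Q'(2 - 3*I) = -10 - 14*I.
P(2 - 3*I) = (-5 - 12*I)*cos(2 - 3*I).

Res(f, 2 - 3*I) = ((-5 - 12*I)*cos(2 - 3*I))/(-10 - 14*I) = (109/148 + 25*I/148)*cos(2 - 3*I)

Final answer: (109/148 + 25*I/148)*cos(2 - 3*I)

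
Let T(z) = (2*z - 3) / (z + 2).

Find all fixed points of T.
T(z) = z means 2*z - 3 = z*(z + 2), i.e.
  z^2 + 3 = 0.
Discriminant: (0)^2 - 4*(1)*(3) = -12, so the roots are complex conjugates.
  z = (0 ± I*sqrt(12))/(2*(1))
Fixed points: {-sqrt(3)*I, sqrt(3)*I}

Final answer: {-sqrt(3)*I, sqrt(3)*I}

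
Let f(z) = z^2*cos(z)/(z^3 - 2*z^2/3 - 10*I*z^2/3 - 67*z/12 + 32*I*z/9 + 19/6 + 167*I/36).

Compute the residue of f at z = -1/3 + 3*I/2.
Write f(z) = P(z)/Q(z) with P(z) = z^2*cos(z) and Q(z) = z^3 - 2*z^2/3 - 10*I*z^2/3 - 67*z/12 + 32*I*z/9 + 19/6 + 167*I/36.
The denominator factors as Q(z) = (z + 1 - 3*I/2)*(z + 1/3 - 3*I/2)*(z - 2 - I/3), so z = -1/3 + 3*I/2 is a simple zero of Q and P is analytic there; z = -1/3 + 3*I/2 is therefore a simple pole and
  Res(f, z₀) = P(z₀)/Q'(z₀).

Q'(z) = 3*z^2 - 4*z/3 - 20*I*z/3 - 67/12 + 32*I/9, so Q'(-1/3 + 3*I/2) = -14/9 + 7*I/9.
P(-1/3 + 3*I/2) = (-77/36 - I)*cos(1/3 - 3*I/2).

Res(f, -1/3 + 3*I/2) = ((-77/36 - I)*cos(1/3 - 3*I/2))/(-14/9 + 7*I/9) = (59/70 + 149*I/140)*cos(1/3 - 3*I/2)

Final answer: (59/70 + 149*I/140)*cos(1/3 - 3*I/2)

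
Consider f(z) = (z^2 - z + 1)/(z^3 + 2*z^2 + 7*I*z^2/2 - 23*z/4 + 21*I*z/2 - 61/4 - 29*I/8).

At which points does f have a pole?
The singularities of f are the zeros of the denominator. Factoring,
  z^3 + 2*z^2 + 7*I*z^2/2 - 23*z/4 + 21*I*z/2 - 61/4 - 29*I/8 = (z + 3 - I/2)*(z - 3/2 + 2*I)*(z + 1/2 + 2*I)
so the candidates are z = -3 + I/2, z = 3/2 - 2*I, z = -1/2 - 2*I.

Check the numerator P(z) = z^2 - z + 1 at each one:
  P(-3 + I/2) = 51/4 - 7*I/2 ≠ 0, so z = -3 + I/2 is a (simple) pole.
  P(3/2 - 2*I) = -9/4 - 4*I ≠ 0, so z = 3/2 - 2*I is a (simple) pole.
  P(-1/2 - 2*I) = -9/4 + 4*I ≠ 0, so z = -1/2 - 2*I is a (simple) pole.

Poles of f: {-3 + I/2, -1/2 - 2*I, 3/2 - 2*I}

Final answer: {-3 + I/2, -1/2 - 2*I, 3/2 - 2*I}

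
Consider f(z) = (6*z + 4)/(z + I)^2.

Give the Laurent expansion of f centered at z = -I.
Put w = z - (-I), i.e. z = w - I. The denominator is w^2, so it suffices to rewrite the numerator in powers of w.

P(z) = 6*z + 4
P(w - I) = 4 - 6*I + 6*w

Dividing each term by w^2:
  f = (4 - 6*I)/w^2 + 6/w

Substituting back w = z + I:
  f(z) = (4 - 6*I)/(z + I)^2 + 6/(z + I)

The series is finite because the numerator is a polynomial; the negative powers form the principal part, and the coefficient of 1/(z + I) gives Res(f, -I) = 6.

Final answer: (4 - 6*I)/(z + I)^2 + 6/(z + I)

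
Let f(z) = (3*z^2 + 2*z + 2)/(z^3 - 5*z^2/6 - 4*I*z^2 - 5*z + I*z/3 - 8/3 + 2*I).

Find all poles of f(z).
The singularities of f are the zeros of the denominator. Factoring,
  z^3 - 5*z^2/6 - 4*I*z^2 - 5*z + I*z/3 - 8/3 + 2*I = (z + 2/3)*(z - 2*I)*(z - 3/2 - 2*I)
so the candidates are z = -2/3, z = 2*I, z = 3/2 + 2*I.

Check the numerator P(z) = 3*z^2 + 2*z + 2 at each one:
  P(-2/3) = 2 ≠ 0, so z = -2/3 is a (simple) pole.
  P(2*I) = -10 + 4*I ≠ 0, so z = 2*I is a (simple) pole.
  P(3/2 + 2*I) = -1/4 + 22*I ≠ 0, so z = 3/2 + 2*I is a (simple) pole.

Poles of f: {-2/3, 2*I, 3/2 + 2*I}

Final answer: {-2/3, 2*I, 3/2 + 2*I}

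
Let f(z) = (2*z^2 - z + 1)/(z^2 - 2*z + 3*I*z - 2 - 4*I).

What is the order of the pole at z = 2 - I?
Factor the denominator:
  z^2 - 2*z + 3*I*z - 2 - 4*I = (z - 2 + I)*(z + 2*I)

The numerator P(z) = 2*z^2 - z + 1 has P(2 - I) = 5 - 7*I ≠ 0, so no factor of (z - 2 + I) cancels.
Near z = 2 - I we can therefore write f(z) = g(z)/(z - 2 + I) with g analytic at 2 - I and g(2 - I) ≠ 0 (g is the numerator divided by the remaining denominator factors).

Hence z = 2 - I is a pole of order 1.

Final answer: 1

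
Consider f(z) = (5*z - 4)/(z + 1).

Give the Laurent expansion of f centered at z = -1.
Put w = z - (-1), i.e. z = w - 1. The denominator is w, so it suffices to rewrite the numerator in powers of w.

P(z) = 5*z - 4
P(w - 1) = -9 + 5*w

Dividing each term by w:
  f = -9/w + 5

Substituting back w = z + 1:
  f(z) = -9/(z + 1) + 5

The series is finite because the numerator is a polynomial; the negative powers form the principal part, and the coefficient of 1/(z + 1) gives Res(f, -1) = -9.

Final answer: -9/(z + 1) + 5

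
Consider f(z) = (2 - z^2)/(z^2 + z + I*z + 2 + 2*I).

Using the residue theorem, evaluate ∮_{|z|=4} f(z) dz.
By the residue theorem, ∮_C f(z) dz = 2πi · (sum of the residues of f at the poles inside |z| = 4).

The denominator factors as (z + 2*I)*(z + 1 - I), so the singularities of f are simple poles at z = -2*I, z = -1 + I.
  |-2*I|² = 4 < 16 = 4², so this pole is inside the contour.
  |-1 + I|² = 2 < 16 = 4², so this pole is inside the contour.

With P(z) = 2 - z^2 and Q(z) = z^2 + z + I*z + 2 + 2*I, each pole is simple, so Res(f, z₀) = P(z₀)/Q'(z₀) with Q'(z) = 2*z + 1 + I.
  Res(f, -2*I) = P(-2*I)/Q'(-2*I) = (6)/(1 - 3*I) = 3/5 + 9*I/5
  Res(f, -1 + I) = P(-1 + I)/Q'(-1 + I) = (2 + 2*I)/(-1 + 3*I) = 2/5 - 4*I/5

Sum of residues inside C: 1 + I
∮_C f(z) dz = 2πi · (1 + I) = pi*(-2 + 2*I)

Final answer: pi*(-2 + 2*I)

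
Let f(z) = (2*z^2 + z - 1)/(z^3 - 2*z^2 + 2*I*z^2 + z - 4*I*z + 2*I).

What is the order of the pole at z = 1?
Factor the denominator:
  z^3 - 2*z^2 + 2*I*z^2 + z - 4*I*z + 2*I = (z - 1)^2*(z + 2*I)

The numerator P(z) = 2*z^2 + z - 1 has P(1) = 2 ≠ 0, so no factor of (z - 1) cancels.
Near z = 1 we can therefore write f(z) = g(z)/(z - 1)^2 with g analytic at 1 and g(1) ≠ 0 (g is the numerator divided by the remaining denominator factors).

Hence z = 1 is a pole of order 2.

Final answer: 2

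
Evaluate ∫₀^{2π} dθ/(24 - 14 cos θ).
Call the integral J. The integrand is 2π-periodic and we integrate over a full period, so shifting θ does not change the value (θ → θ + π flips the sign of the trig term). Hence
  J = ∫₀^{2π} dθ/(24 + 14 cos θ).
Put z = e^{iθ}: then cos θ = (z + 1/z)/2, dθ = dz/(iz), and z runs once counterclockwise around |z| = 1:
  J = ∮_{|z|=1} 1/(24 + 14*(z + 1/z)/2) · dz/(iz) = (2/i) ∮_{|z|=1} dz/(14*z^2 + 48*z + 14).
The roots of 14*z^2 + 48*z + 14 are z = (-24 ± sqrt(24^2 - 14^2))/14, with sqrt(380) = 2*sqrt(95); their product is 1, so only z₊ = -12/7 + sqrt(95)/7 lies inside the unit circle (z₋ = -12/7 - sqrt(95)/7 lies outside).
z₊ is a simple zero of q(z) = 14*z^2 + 48*z + 14, so Res(1/q, z₊) = 1/q'(z₊) with q'(z) = 28*z + 48; and q'(z₊) = 14*(z₊ - z₋) = 4*sqrt(95).
Therefore J = (2/i) · 2πi · 1/(4*sqrt(95)) = 2*pi/(2*sqrt(95)) = sqrt(95)*pi/95

Final answer: sqrt(95)*pi/95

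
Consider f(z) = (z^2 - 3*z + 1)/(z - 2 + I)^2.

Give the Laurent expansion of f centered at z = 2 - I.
(-2 - I)/(z - 2 + I)^2 + (1 - 2*I)/(z - 2 + I) + 1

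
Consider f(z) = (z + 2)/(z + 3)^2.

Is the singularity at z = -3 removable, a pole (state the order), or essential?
pole of order 2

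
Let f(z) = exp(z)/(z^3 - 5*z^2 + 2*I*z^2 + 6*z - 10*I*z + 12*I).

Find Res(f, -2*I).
Write f(z) = P(z)/Q(z) with P(z) = exp(z) and Q(z) = z^3 - 5*z^2 + 2*I*z^2 + 6*z - 10*I*z + 12*I.
The denominator factors as Q(z) = (z + 2*I)*(z - 2)*(z - 3), so z = -2*I is a simple zero of Q and P is analytic there; z = -2*I is therefore a simple pole and
  Res(f, z₀) = P(z₀)/Q'(z₀).

Q'(z) = 3*z^2 - 10*z + 4*I*z + 6 - 10*I, so Q'(-2*I) = 2 + 10*I.
P(-2*I) = exp(-2*I).

Res(f, -2*I) = (exp(-2*I))/(2 + 10*I) = (1/52 - 5*I/52)*exp(-2*I)

Final answer: (1/52 - 5*I/52)*exp(-2*I)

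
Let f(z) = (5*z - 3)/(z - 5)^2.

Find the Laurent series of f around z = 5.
22/(z - 5)^2 + 5/(z - 5)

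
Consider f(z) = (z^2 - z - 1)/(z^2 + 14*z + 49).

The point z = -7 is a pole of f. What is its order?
Factor the denominator:
  z^2 + 14*z + 49 = (z + 7)^2

The numerator P(z) = z^2 - z - 1 has P(-7) = 55 ≠ 0, so no factor of (z + 7) cancels.
Near z = -7 we can therefore write f(z) = g(z)/(z + 7)^2 with g analytic at -7 and g(-7) ≠ 0 (g is just the numerator).

Hence z = -7 is a pole of order 2.

Final answer: 2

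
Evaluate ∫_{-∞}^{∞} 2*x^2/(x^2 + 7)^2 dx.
Let f(z) = 2*z^2/(z^2 + 7)^2. The denominator has no real zeros and deg Q - deg P = 2 ≥ 2, so the integral of f over the upper semicircle |z| = R tends to 0 as R → ∞. Closing the contour in the upper half-plane,
  ∫_{-∞}^{∞} f(x) dx = 2πi · Σ Res(f, z_k)  over the poles with Im z_k > 0.

Zeros of the denominator: z^2 + 7 = 0 gives z = ±sqrt(7)*I.
Upper half-plane: z = sqrt(7)*I (a pole of order 2).

Write f(z) = g(z)/(z - sqrt(7)*I)^2 with g(z) = 2*z^2/(z + sqrt(7)*I)^2. For a double pole, Res(f, z₀) = g'(z₀):
  g'(z) = 4*sqrt(7)*I*z/(z + sqrt(7)*I)^3
  Res(f, sqrt(7)*I) = g'(sqrt(7)*I) = -sqrt(7)*I/14

∫_{-∞}^{∞} f(x) dx = 2πi · (-sqrt(7)*I/14) = sqrt(7)*pi/7

Final answer: sqrt(7)*pi/7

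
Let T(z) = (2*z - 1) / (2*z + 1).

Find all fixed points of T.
{1/4 - sqrt(7)*I/4, 1/4 + sqrt(7)*I/4}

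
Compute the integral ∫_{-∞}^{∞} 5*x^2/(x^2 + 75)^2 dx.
Let f(z) = 5*z^2/(z^2 + 75)^2. The denominator has no real zeros and deg Q - deg P = 2 ≥ 2, so the integral of f over the upper semicircle |z| = R tends to 0 as R → ∞. Closing the contour in the upper half-plane,
  ∫_{-∞}^{∞} f(x) dx = 2πi · Σ Res(f, z_k)  over the poles with Im z_k > 0.

Zeros of the denominator: z^2 + 75 = 0 gives z = ±5*sqrt(3)*I.
Upper half-plane: z = 5*sqrt(3)*I (a pole of order 2).

Write f(z) = g(z)/(z - 5*sqrt(3)*I)^2 with g(z) = 5*z^2/(z + 5*sqrt(3)*I)^2. For a double pole, Res(f, z₀) = g'(z₀):
  g'(z) = 50*sqrt(3)*I*z/(z + 5*sqrt(3)*I)^3
  Res(f, 5*sqrt(3)*I) = g'(5*sqrt(3)*I) = -sqrt(3)*I/12

∫_{-∞}^{∞} f(x) dx = 2πi · (-sqrt(3)*I/12) = sqrt(3)*pi/6

Final answer: sqrt(3)*pi/6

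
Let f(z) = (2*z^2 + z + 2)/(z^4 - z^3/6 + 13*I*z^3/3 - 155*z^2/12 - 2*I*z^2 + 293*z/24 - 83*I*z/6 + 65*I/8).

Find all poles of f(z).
{-3 - 3*I/2, 2/3 - I/3, 1 - 3*I/2, 3/2 - I}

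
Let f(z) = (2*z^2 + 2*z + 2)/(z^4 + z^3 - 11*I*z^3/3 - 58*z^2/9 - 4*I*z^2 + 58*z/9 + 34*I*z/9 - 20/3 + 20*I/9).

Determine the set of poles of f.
The singularities of f are the zeros of the denominator. Factoring,
  z^4 + z^3 - 11*I*z^3/3 - 58*z^2/9 - 4*I*z^2 + 58*z/9 + 34*I*z/9 - 20/3 + 20*I/9 = (z - 1 - I/3)*(z + 3 - I)*(z + 2*I/3)*(z - 1 - 3*I)
so the candidates are z = 1 + I/3, z = -3 + I, z = -2*I/3, z = 1 + 3*I.

Check the numerator P(z) = 2*z^2 + 2*z + 2 at each one:
  P(1 + I/3) = 52/9 + 2*I ≠ 0, so z = 1 + I/3 is a (simple) pole.
  P(-3 + I) = 12 - 10*I ≠ 0, so z = -3 + I is a (simple) pole.
  P(-2*I/3) = 10/9 - 4*I/3 ≠ 0, so z = -2*I/3 is a (simple) pole.
  P(1 + 3*I) = -12 + 18*I ≠ 0, so z = 1 + 3*I is a (simple) pole.

Poles of f: {-3 + I, -2*I/3, 1 + I/3, 1 + 3*I}

Final answer: {-3 + I, -2*I/3, 1 + I/3, 1 + 3*I}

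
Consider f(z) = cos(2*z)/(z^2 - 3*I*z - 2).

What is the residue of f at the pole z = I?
Write f(z) = P(z)/Q(z) with P(z) = cos(2*z) and Q(z) = z^2 - 3*I*z - 2.
The denominator factors as Q(z) = (z - 2*I)*(z - I), so z = I is a simple zero of Q and P is analytic there; z = I is therefore a simple pole and
  Res(f, z₀) = P(z₀)/Q'(z₀).

Q'(z) = 2*z - 3*I, so Q'(I) = -I.
P(I) = cosh(2).

Res(f, I) = (cosh(2))/(-I) = I*cosh(2)

Final answer: I*cosh(2)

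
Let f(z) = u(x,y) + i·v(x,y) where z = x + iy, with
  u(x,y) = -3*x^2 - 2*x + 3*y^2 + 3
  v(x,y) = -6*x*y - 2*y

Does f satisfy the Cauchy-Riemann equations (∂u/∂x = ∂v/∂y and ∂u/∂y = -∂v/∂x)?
∂u/∂x = -6*x - 2
∂v/∂y = -6*x - 2
∂u/∂y = 6*y
∂v/∂x = -6*y
∂u/∂x = ∂v/∂y and ∂u/∂y = -∂v/∂x hold identically; f is analytic.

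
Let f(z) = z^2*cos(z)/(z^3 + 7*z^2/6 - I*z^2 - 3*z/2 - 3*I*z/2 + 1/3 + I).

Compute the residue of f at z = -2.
(84/145 - 36*I/145)*cos(2)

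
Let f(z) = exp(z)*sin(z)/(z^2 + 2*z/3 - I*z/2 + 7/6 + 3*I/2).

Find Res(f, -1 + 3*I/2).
Write f(z) = P(z)/Q(z) with P(z) = exp(z)*sin(z) and Q(z) = z^2 + 2*z/3 - I*z/2 + 7/6 + 3*I/2.
The denominator factors as Q(z) = (z - 1/3 + I)*(z + 1 - 3*I/2), so z = -1 + 3*I/2 is a simple zero of Q and P is analytic there; z = -1 + 3*I/2 is therefore a simple pole and
  Res(f, z₀) = P(z₀)/Q'(z₀).

Q'(z) = 2*z + 2/3 - I/2, so Q'(-1 + 3*I/2) = -4/3 + 5*I/2.
P(-1 + 3*I/2) = -exp(-1 + 3*I/2)*sin(1 - 3*I/2).

Res(f, -1 + 3*I/2) = (-exp(-1 + 3*I/2)*sin(1 - 3*I/2))/(-4/3 + 5*I/2) = (48/289 + 90*I/289)*exp(-1 + 3*I/2)*sin(1 - 3*I/2)

Final answer: (48/289 + 90*I/289)*exp(-1 + 3*I/2)*sin(1 - 3*I/2)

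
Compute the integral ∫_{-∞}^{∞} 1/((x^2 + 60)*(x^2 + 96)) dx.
Let f(z) = 1/((z^2 + 60)*(z^2 + 96)). The denominator has no real zeros and deg Q - deg P = 4 ≥ 2, so the integral of f over the upper semicircle |z| = R tends to 0 as R → ∞. Closing the contour in the upper half-plane,
  ∫_{-∞}^{∞} f(x) dx = 2πi · Σ Res(f, z_k)  over the poles with Im z_k > 0.

Zeros of the denominator: z^2 + 96 = 0 gives z = ±4*sqrt(6)*I; z^2 + 60 = 0 gives z = ±2*sqrt(15)*I.
Upper half-plane: z = 2*sqrt(15)*I, z = 4*sqrt(6)*I (simple).

Each pole is a simple zero of Q(z) = z^4 + 156*z^2 + 5760, so Res(f, z₀) = P(z₀)/Q'(z₀) with P(z) = 1, Q'(z) = 4*z^3 + 312*z:
  Res(f, 2*sqrt(15)*I) = (1)/(144*sqrt(15)*I) = -sqrt(15)*I/2160
  Res(f, 4*sqrt(6)*I) = (1)/(-288*sqrt(6)*I) = sqrt(6)*I/1728

Sum of residues: I*(-sqrt(15)/2160 + sqrt(6)/1728)
∫_{-∞}^{∞} f(x) dx = 2πi · (I*(-sqrt(15)/2160 + sqrt(6)/1728)) = pi*(-5*sqrt(6) + 4*sqrt(15))/4320

Final answer: pi*(-5*sqrt(6) + 4*sqrt(15))/4320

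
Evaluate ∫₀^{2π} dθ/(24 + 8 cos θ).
Let J = ∫₀^{2π} dθ/(24 + 8 cos θ).
Put z = e^{iθ}: then cos θ = (z + 1/z)/2, dθ = dz/(iz), and z runs once counterclockwise around |z| = 1:
  J = ∮_{|z|=1} 1/(24 + 8*(z + 1/z)/2) · dz/(iz) = (2/i) ∮_{|z|=1} dz/(8*z^2 + 48*z + 8).
The roots of 8*z^2 + 48*z + 8 are z = (-24 ± sqrt(24^2 - 8^2))/8, with sqrt(512) = 16*sqrt(2); their product is 1, so only z₊ = -3 + 2*sqrt(2) lies inside the unit circle (z₋ = -3 - 2*sqrt(2) lies outside).
z₊ is a simple zero of q(z) = 8*z^2 + 48*z + 8, so Res(1/q, z₊) = 1/q'(z₊) with q'(z) = 16*z + 48; and q'(z₊) = 8*(z₊ - z₋) = 32*sqrt(2).
Therefore J = (2/i) · 2πi · 1/(32*sqrt(2)) = 2*pi/(16*sqrt(2)) = sqrt(2)*pi/16

Final answer: sqrt(2)*pi/16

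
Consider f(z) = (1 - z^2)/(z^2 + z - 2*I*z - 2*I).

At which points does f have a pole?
The singularities of f are the zeros of the denominator. Factoring,
  z^2 + z - 2*I*z - 2*I = (z + 1)*(z - 2*I)
so the candidates are z = -1, z = 2*I.

Check the numerator P(z) = 1 - z^2 at each one:
  P(-1) = 0, so the factor (z + 1) cancels and z = -1 is only a removable singularity, not a pole.
  P(2*I) = 5 ≠ 0, so z = 2*I is a (simple) pole.

Poles of f: {2*I}

Final answer: {2*I}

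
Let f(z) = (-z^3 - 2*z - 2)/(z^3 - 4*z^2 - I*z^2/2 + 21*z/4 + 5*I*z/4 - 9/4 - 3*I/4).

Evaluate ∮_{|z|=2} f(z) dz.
By the residue theorem, ∮_C f(z) dz = 2πi · (sum of the residues of f at the poles inside |z| = 2).

The denominator factors as (z - 3/2 - I/2)*(z - 3/2)*(z - 1), so the singularities of f are simple poles at z = 3/2 + I/2, z = 3/2, z = 1.
  |3/2 + I/2|² = 5/2 < 4 = 2², so this pole is inside the contour.
  |3/2|² = 9/4 < 4 = 2², so this pole is inside the contour.
  |1|² = 1 < 4 = 2², so this pole is inside the contour.

With P(z) = -z^3 - 2*z - 2 and Q(z) = z^3 - 4*z^2 - I*z^2/2 + 21*z/4 + 5*I*z/4 - 9/4 - 3*I/4, each pole is simple, so Res(f, z₀) = P(z₀)/Q'(z₀) with Q'(z) = 3*z^2 - 8*z - I*z + 21/4 + 5*I/4.
  Res(f, 3/2 + I/2) = P(3/2 + I/2)/Q'(3/2 + I/2) = (-29/4 - 17*I/4)/(-1/4 + I/4) = 6 + 23*I
  Res(f, 3/2) = P(3/2)/Q'(3/2) = (-67/8)/(-I/4) = -67*I/2
  Res(f, 1) = P(1)/Q'(1) = (-5)/(1/4 + I/4) = -10 + 10*I

Sum of residues inside C: -4 - I/2
∮_C f(z) dz = 2πi · (-4 - I/2) = pi*(1 - 8*I)

Final answer: pi*(1 - 8*I)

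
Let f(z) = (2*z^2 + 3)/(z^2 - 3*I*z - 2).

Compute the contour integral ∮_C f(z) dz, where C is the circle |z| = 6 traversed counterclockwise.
By the residue theorem, ∮_C f(z) dz = 2πi · (sum of the residues of f at the poles inside |z| = 6).

The denominator factors as (z - 2*I)*(z - I), so the singularities of f are simple poles at z = 2*I, z = I.
  |2*I|² = 4 < 36 = 6², so this pole is inside the contour.
  |I|² = 1 < 36 = 6², so this pole is inside the contour.

With P(z) = 2*z^2 + 3 and Q(z) = z^2 - 3*I*z - 2, each pole is simple, so Res(f, z₀) = P(z₀)/Q'(z₀) with Q'(z) = 2*z - 3*I.
  Res(f, 2*I) = P(2*I)/Q'(2*I) = (-5)/(I) = 5*I
  Res(f, I) = P(I)/Q'(I) = (1)/(-I) = I

Sum of residues inside C: 6*I
∮_C f(z) dz = 2πi · (6*I) = -12*pi

Final answer: -12*pi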